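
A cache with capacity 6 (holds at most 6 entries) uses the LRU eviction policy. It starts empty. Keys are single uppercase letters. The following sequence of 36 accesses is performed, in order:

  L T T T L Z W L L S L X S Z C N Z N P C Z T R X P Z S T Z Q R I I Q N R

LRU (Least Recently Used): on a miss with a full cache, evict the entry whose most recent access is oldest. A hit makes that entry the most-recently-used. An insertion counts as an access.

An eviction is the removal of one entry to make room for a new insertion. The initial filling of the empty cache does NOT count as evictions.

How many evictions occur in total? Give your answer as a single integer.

Answer: 11

Derivation:
LRU simulation (capacity=6):
  1. access L: MISS. Cache (LRU->MRU): [L]
  2. access T: MISS. Cache (LRU->MRU): [L T]
  3. access T: HIT. Cache (LRU->MRU): [L T]
  4. access T: HIT. Cache (LRU->MRU): [L T]
  5. access L: HIT. Cache (LRU->MRU): [T L]
  6. access Z: MISS. Cache (LRU->MRU): [T L Z]
  7. access W: MISS. Cache (LRU->MRU): [T L Z W]
  8. access L: HIT. Cache (LRU->MRU): [T Z W L]
  9. access L: HIT. Cache (LRU->MRU): [T Z W L]
  10. access S: MISS. Cache (LRU->MRU): [T Z W L S]
  11. access L: HIT. Cache (LRU->MRU): [T Z W S L]
  12. access X: MISS. Cache (LRU->MRU): [T Z W S L X]
  13. access S: HIT. Cache (LRU->MRU): [T Z W L X S]
  14. access Z: HIT. Cache (LRU->MRU): [T W L X S Z]
  15. access C: MISS, evict T. Cache (LRU->MRU): [W L X S Z C]
  16. access N: MISS, evict W. Cache (LRU->MRU): [L X S Z C N]
  17. access Z: HIT. Cache (LRU->MRU): [L X S C N Z]
  18. access N: HIT. Cache (LRU->MRU): [L X S C Z N]
  19. access P: MISS, evict L. Cache (LRU->MRU): [X S C Z N P]
  20. access C: HIT. Cache (LRU->MRU): [X S Z N P C]
  21. access Z: HIT. Cache (LRU->MRU): [X S N P C Z]
  22. access T: MISS, evict X. Cache (LRU->MRU): [S N P C Z T]
  23. access R: MISS, evict S. Cache (LRU->MRU): [N P C Z T R]
  24. access X: MISS, evict N. Cache (LRU->MRU): [P C Z T R X]
  25. access P: HIT. Cache (LRU->MRU): [C Z T R X P]
  26. access Z: HIT. Cache (LRU->MRU): [C T R X P Z]
  27. access S: MISS, evict C. Cache (LRU->MRU): [T R X P Z S]
  28. access T: HIT. Cache (LRU->MRU): [R X P Z S T]
  29. access Z: HIT. Cache (LRU->MRU): [R X P S T Z]
  30. access Q: MISS, evict R. Cache (LRU->MRU): [X P S T Z Q]
  31. access R: MISS, evict X. Cache (LRU->MRU): [P S T Z Q R]
  32. access I: MISS, evict P. Cache (LRU->MRU): [S T Z Q R I]
  33. access I: HIT. Cache (LRU->MRU): [S T Z Q R I]
  34. access Q: HIT. Cache (LRU->MRU): [S T Z R I Q]
  35. access N: MISS, evict S. Cache (LRU->MRU): [T Z R I Q N]
  36. access R: HIT. Cache (LRU->MRU): [T Z I Q N R]
Total: 19 hits, 17 misses, 11 evictions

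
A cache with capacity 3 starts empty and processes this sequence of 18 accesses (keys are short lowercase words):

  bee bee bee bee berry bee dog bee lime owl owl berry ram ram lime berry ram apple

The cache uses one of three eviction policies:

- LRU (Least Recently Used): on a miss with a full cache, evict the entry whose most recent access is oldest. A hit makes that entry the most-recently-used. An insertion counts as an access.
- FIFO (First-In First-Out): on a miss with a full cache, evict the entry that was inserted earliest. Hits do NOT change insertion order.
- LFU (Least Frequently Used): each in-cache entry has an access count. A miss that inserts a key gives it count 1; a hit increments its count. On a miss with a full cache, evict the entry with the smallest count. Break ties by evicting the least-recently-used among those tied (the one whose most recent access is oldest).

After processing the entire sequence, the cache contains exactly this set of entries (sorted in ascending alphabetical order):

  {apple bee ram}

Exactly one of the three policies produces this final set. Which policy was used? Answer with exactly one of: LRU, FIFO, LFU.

Answer: LFU

Derivation:
Simulating under each policy and comparing final sets:
  LRU: final set = {apple berry ram} -> differs
  FIFO: final set = {apple lime ram} -> differs
  LFU: final set = {apple bee ram} -> MATCHES target
Only LFU produces the target set.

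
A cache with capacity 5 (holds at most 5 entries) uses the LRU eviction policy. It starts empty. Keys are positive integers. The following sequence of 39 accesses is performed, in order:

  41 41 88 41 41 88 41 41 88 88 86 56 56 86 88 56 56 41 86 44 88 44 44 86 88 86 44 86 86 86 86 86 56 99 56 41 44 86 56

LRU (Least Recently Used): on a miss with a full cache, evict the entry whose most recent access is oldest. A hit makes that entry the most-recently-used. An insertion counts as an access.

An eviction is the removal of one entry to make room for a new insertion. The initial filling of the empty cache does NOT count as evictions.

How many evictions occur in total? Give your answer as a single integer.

Answer: 2

Derivation:
LRU simulation (capacity=5):
  1. access 41: MISS. Cache (LRU->MRU): [41]
  2. access 41: HIT. Cache (LRU->MRU): [41]
  3. access 88: MISS. Cache (LRU->MRU): [41 88]
  4. access 41: HIT. Cache (LRU->MRU): [88 41]
  5. access 41: HIT. Cache (LRU->MRU): [88 41]
  6. access 88: HIT. Cache (LRU->MRU): [41 88]
  7. access 41: HIT. Cache (LRU->MRU): [88 41]
  8. access 41: HIT. Cache (LRU->MRU): [88 41]
  9. access 88: HIT. Cache (LRU->MRU): [41 88]
  10. access 88: HIT. Cache (LRU->MRU): [41 88]
  11. access 86: MISS. Cache (LRU->MRU): [41 88 86]
  12. access 56: MISS. Cache (LRU->MRU): [41 88 86 56]
  13. access 56: HIT. Cache (LRU->MRU): [41 88 86 56]
  14. access 86: HIT. Cache (LRU->MRU): [41 88 56 86]
  15. access 88: HIT. Cache (LRU->MRU): [41 56 86 88]
  16. access 56: HIT. Cache (LRU->MRU): [41 86 88 56]
  17. access 56: HIT. Cache (LRU->MRU): [41 86 88 56]
  18. access 41: HIT. Cache (LRU->MRU): [86 88 56 41]
  19. access 86: HIT. Cache (LRU->MRU): [88 56 41 86]
  20. access 44: MISS. Cache (LRU->MRU): [88 56 41 86 44]
  21. access 88: HIT. Cache (LRU->MRU): [56 41 86 44 88]
  22. access 44: HIT. Cache (LRU->MRU): [56 41 86 88 44]
  23. access 44: HIT. Cache (LRU->MRU): [56 41 86 88 44]
  24. access 86: HIT. Cache (LRU->MRU): [56 41 88 44 86]
  25. access 88: HIT. Cache (LRU->MRU): [56 41 44 86 88]
  26. access 86: HIT. Cache (LRU->MRU): [56 41 44 88 86]
  27. access 44: HIT. Cache (LRU->MRU): [56 41 88 86 44]
  28. access 86: HIT. Cache (LRU->MRU): [56 41 88 44 86]
  29. access 86: HIT. Cache (LRU->MRU): [56 41 88 44 86]
  30. access 86: HIT. Cache (LRU->MRU): [56 41 88 44 86]
  31. access 86: HIT. Cache (LRU->MRU): [56 41 88 44 86]
  32. access 86: HIT. Cache (LRU->MRU): [56 41 88 44 86]
  33. access 56: HIT. Cache (LRU->MRU): [41 88 44 86 56]
  34. access 99: MISS, evict 41. Cache (LRU->MRU): [88 44 86 56 99]
  35. access 56: HIT. Cache (LRU->MRU): [88 44 86 99 56]
  36. access 41: MISS, evict 88. Cache (LRU->MRU): [44 86 99 56 41]
  37. access 44: HIT. Cache (LRU->MRU): [86 99 56 41 44]
  38. access 86: HIT. Cache (LRU->MRU): [99 56 41 44 86]
  39. access 56: HIT. Cache (LRU->MRU): [99 41 44 86 56]
Total: 32 hits, 7 misses, 2 evictions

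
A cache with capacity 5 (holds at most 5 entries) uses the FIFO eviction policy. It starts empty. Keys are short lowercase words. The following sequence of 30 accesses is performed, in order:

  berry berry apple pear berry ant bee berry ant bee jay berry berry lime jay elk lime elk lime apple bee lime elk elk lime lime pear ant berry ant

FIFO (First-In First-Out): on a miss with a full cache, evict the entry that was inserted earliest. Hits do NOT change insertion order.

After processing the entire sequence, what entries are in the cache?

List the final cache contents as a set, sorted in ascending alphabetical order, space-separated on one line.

FIFO simulation (capacity=5):
  1. access berry: MISS. Cache (old->new): [berry]
  2. access berry: HIT. Cache (old->new): [berry]
  3. access apple: MISS. Cache (old->new): [berry apple]
  4. access pear: MISS. Cache (old->new): [berry apple pear]
  5. access berry: HIT. Cache (old->new): [berry apple pear]
  6. access ant: MISS. Cache (old->new): [berry apple pear ant]
  7. access bee: MISS. Cache (old->new): [berry apple pear ant bee]
  8. access berry: HIT. Cache (old->new): [berry apple pear ant bee]
  9. access ant: HIT. Cache (old->new): [berry apple pear ant bee]
  10. access bee: HIT. Cache (old->new): [berry apple pear ant bee]
  11. access jay: MISS, evict berry. Cache (old->new): [apple pear ant bee jay]
  12. access berry: MISS, evict apple. Cache (old->new): [pear ant bee jay berry]
  13. access berry: HIT. Cache (old->new): [pear ant bee jay berry]
  14. access lime: MISS, evict pear. Cache (old->new): [ant bee jay berry lime]
  15. access jay: HIT. Cache (old->new): [ant bee jay berry lime]
  16. access elk: MISS, evict ant. Cache (old->new): [bee jay berry lime elk]
  17. access lime: HIT. Cache (old->new): [bee jay berry lime elk]
  18. access elk: HIT. Cache (old->new): [bee jay berry lime elk]
  19. access lime: HIT. Cache (old->new): [bee jay berry lime elk]
  20. access apple: MISS, evict bee. Cache (old->new): [jay berry lime elk apple]
  21. access bee: MISS, evict jay. Cache (old->new): [berry lime elk apple bee]
  22. access lime: HIT. Cache (old->new): [berry lime elk apple bee]
  23. access elk: HIT. Cache (old->new): [berry lime elk apple bee]
  24. access elk: HIT. Cache (old->new): [berry lime elk apple bee]
  25. access lime: HIT. Cache (old->new): [berry lime elk apple bee]
  26. access lime: HIT. Cache (old->new): [berry lime elk apple bee]
  27. access pear: MISS, evict berry. Cache (old->new): [lime elk apple bee pear]
  28. access ant: MISS, evict lime. Cache (old->new): [elk apple bee pear ant]
  29. access berry: MISS, evict elk. Cache (old->new): [apple bee pear ant berry]
  30. access ant: HIT. Cache (old->new): [apple bee pear ant berry]
Total: 16 hits, 14 misses, 9 evictions

Answer: ant apple bee berry pear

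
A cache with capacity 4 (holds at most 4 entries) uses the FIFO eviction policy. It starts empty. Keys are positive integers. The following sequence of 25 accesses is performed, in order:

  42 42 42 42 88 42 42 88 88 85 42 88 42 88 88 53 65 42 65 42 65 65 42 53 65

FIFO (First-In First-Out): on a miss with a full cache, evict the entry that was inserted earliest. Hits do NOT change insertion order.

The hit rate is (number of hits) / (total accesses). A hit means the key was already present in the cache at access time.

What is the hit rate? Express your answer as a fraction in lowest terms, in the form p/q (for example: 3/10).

Answer: 19/25

Derivation:
FIFO simulation (capacity=4):
  1. access 42: MISS. Cache (old->new): [42]
  2. access 42: HIT. Cache (old->new): [42]
  3. access 42: HIT. Cache (old->new): [42]
  4. access 42: HIT. Cache (old->new): [42]
  5. access 88: MISS. Cache (old->new): [42 88]
  6. access 42: HIT. Cache (old->new): [42 88]
  7. access 42: HIT. Cache (old->new): [42 88]
  8. access 88: HIT. Cache (old->new): [42 88]
  9. access 88: HIT. Cache (old->new): [42 88]
  10. access 85: MISS. Cache (old->new): [42 88 85]
  11. access 42: HIT. Cache (old->new): [42 88 85]
  12. access 88: HIT. Cache (old->new): [42 88 85]
  13. access 42: HIT. Cache (old->new): [42 88 85]
  14. access 88: HIT. Cache (old->new): [42 88 85]
  15. access 88: HIT. Cache (old->new): [42 88 85]
  16. access 53: MISS. Cache (old->new): [42 88 85 53]
  17. access 65: MISS, evict 42. Cache (old->new): [88 85 53 65]
  18. access 42: MISS, evict 88. Cache (old->new): [85 53 65 42]
  19. access 65: HIT. Cache (old->new): [85 53 65 42]
  20. access 42: HIT. Cache (old->new): [85 53 65 42]
  21. access 65: HIT. Cache (old->new): [85 53 65 42]
  22. access 65: HIT. Cache (old->new): [85 53 65 42]
  23. access 42: HIT. Cache (old->new): [85 53 65 42]
  24. access 53: HIT. Cache (old->new): [85 53 65 42]
  25. access 65: HIT. Cache (old->new): [85 53 65 42]
Total: 19 hits, 6 misses, 2 evictions

Hit rate = 19/25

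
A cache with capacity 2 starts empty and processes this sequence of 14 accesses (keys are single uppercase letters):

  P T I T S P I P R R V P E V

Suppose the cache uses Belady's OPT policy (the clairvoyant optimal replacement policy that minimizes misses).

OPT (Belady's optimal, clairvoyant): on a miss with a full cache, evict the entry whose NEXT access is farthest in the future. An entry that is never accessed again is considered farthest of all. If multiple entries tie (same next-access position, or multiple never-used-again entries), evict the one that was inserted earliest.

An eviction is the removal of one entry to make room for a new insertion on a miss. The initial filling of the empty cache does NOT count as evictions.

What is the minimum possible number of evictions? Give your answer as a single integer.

Answer: 6

Derivation:
OPT (Belady) simulation (capacity=2):
  1. access P: MISS. Cache: [P]
  2. access T: MISS. Cache: [P T]
  3. access I: MISS, evict P (next use: step 6). Cache: [T I]
  4. access T: HIT. Next use of T: never. Cache: [T I]
  5. access S: MISS, evict T (next use: never). Cache: [I S]
  6. access P: MISS, evict S (next use: never). Cache: [I P]
  7. access I: HIT. Next use of I: never. Cache: [I P]
  8. access P: HIT. Next use of P: step 12. Cache: [I P]
  9. access R: MISS, evict I (next use: never). Cache: [P R]
  10. access R: HIT. Next use of R: never. Cache: [P R]
  11. access V: MISS, evict R (next use: never). Cache: [P V]
  12. access P: HIT. Next use of P: never. Cache: [P V]
  13. access E: MISS, evict P (next use: never). Cache: [V E]
  14. access V: HIT. Next use of V: never. Cache: [V E]
Total: 6 hits, 8 misses, 6 evictions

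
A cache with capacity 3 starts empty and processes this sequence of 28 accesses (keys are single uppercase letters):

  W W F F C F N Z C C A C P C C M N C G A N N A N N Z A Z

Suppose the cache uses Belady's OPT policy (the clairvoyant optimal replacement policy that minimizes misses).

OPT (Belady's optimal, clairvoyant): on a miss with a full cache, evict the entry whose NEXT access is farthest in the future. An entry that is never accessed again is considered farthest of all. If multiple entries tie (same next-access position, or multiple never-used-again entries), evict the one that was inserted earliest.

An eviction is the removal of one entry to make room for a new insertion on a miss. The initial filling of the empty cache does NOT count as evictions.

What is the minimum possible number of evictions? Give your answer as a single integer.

OPT (Belady) simulation (capacity=3):
  1. access W: MISS. Cache: [W]
  2. access W: HIT. Next use of W: never. Cache: [W]
  3. access F: MISS. Cache: [W F]
  4. access F: HIT. Next use of F: step 6. Cache: [W F]
  5. access C: MISS. Cache: [W F C]
  6. access F: HIT. Next use of F: never. Cache: [W F C]
  7. access N: MISS, evict W (next use: never). Cache: [F C N]
  8. access Z: MISS, evict F (next use: never). Cache: [C N Z]
  9. access C: HIT. Next use of C: step 10. Cache: [C N Z]
  10. access C: HIT. Next use of C: step 12. Cache: [C N Z]
  11. access A: MISS, evict Z (next use: step 26). Cache: [C N A]
  12. access C: HIT. Next use of C: step 14. Cache: [C N A]
  13. access P: MISS, evict A (next use: step 20). Cache: [C N P]
  14. access C: HIT. Next use of C: step 15. Cache: [C N P]
  15. access C: HIT. Next use of C: step 18. Cache: [C N P]
  16. access M: MISS, evict P (next use: never). Cache: [C N M]
  17. access N: HIT. Next use of N: step 21. Cache: [C N M]
  18. access C: HIT. Next use of C: never. Cache: [C N M]
  19. access G: MISS, evict C (next use: never). Cache: [N M G]
  20. access A: MISS, evict M (next use: never). Cache: [N G A]
  21. access N: HIT. Next use of N: step 22. Cache: [N G A]
  22. access N: HIT. Next use of N: step 24. Cache: [N G A]
  23. access A: HIT. Next use of A: step 27. Cache: [N G A]
  24. access N: HIT. Next use of N: step 25. Cache: [N G A]
  25. access N: HIT. Next use of N: never. Cache: [N G A]
  26. access Z: MISS, evict N (next use: never). Cache: [G A Z]
  27. access A: HIT. Next use of A: never. Cache: [G A Z]
  28. access Z: HIT. Next use of Z: never. Cache: [G A Z]
Total: 17 hits, 11 misses, 8 evictions

Answer: 8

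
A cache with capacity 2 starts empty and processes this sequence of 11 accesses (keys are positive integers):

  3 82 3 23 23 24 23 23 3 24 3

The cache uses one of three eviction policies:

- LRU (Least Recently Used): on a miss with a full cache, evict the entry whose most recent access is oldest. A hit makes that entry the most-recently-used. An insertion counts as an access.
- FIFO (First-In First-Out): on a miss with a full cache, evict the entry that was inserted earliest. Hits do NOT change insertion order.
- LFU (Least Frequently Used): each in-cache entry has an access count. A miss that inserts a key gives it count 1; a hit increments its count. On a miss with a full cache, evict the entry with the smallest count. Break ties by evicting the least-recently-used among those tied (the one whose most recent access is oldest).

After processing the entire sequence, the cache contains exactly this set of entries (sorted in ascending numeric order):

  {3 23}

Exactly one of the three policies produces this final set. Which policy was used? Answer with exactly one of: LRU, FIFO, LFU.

Answer: LFU

Derivation:
Simulating under each policy and comparing final sets:
  LRU: final set = {3 24} -> differs
  FIFO: final set = {3 24} -> differs
  LFU: final set = {3 23} -> MATCHES target
Only LFU produces the target set.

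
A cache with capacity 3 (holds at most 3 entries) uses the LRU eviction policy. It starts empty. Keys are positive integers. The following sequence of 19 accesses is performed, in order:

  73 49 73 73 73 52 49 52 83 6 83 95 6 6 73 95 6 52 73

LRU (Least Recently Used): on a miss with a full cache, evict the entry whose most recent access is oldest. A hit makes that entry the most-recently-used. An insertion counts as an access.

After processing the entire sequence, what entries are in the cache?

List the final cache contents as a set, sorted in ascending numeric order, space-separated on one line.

Answer: 6 52 73

Derivation:
LRU simulation (capacity=3):
  1. access 73: MISS. Cache (LRU->MRU): [73]
  2. access 49: MISS. Cache (LRU->MRU): [73 49]
  3. access 73: HIT. Cache (LRU->MRU): [49 73]
  4. access 73: HIT. Cache (LRU->MRU): [49 73]
  5. access 73: HIT. Cache (LRU->MRU): [49 73]
  6. access 52: MISS. Cache (LRU->MRU): [49 73 52]
  7. access 49: HIT. Cache (LRU->MRU): [73 52 49]
  8. access 52: HIT. Cache (LRU->MRU): [73 49 52]
  9. access 83: MISS, evict 73. Cache (LRU->MRU): [49 52 83]
  10. access 6: MISS, evict 49. Cache (LRU->MRU): [52 83 6]
  11. access 83: HIT. Cache (LRU->MRU): [52 6 83]
  12. access 95: MISS, evict 52. Cache (LRU->MRU): [6 83 95]
  13. access 6: HIT. Cache (LRU->MRU): [83 95 6]
  14. access 6: HIT. Cache (LRU->MRU): [83 95 6]
  15. access 73: MISS, evict 83. Cache (LRU->MRU): [95 6 73]
  16. access 95: HIT. Cache (LRU->MRU): [6 73 95]
  17. access 6: HIT. Cache (LRU->MRU): [73 95 6]
  18. access 52: MISS, evict 73. Cache (LRU->MRU): [95 6 52]
  19. access 73: MISS, evict 95. Cache (LRU->MRU): [6 52 73]
Total: 10 hits, 9 misses, 6 evictions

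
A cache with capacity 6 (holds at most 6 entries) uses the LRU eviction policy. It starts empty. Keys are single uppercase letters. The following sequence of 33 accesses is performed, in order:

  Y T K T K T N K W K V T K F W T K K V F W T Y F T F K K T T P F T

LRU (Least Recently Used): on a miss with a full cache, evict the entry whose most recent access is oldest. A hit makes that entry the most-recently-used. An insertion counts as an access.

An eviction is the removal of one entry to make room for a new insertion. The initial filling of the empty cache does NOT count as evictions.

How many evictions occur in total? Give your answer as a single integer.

LRU simulation (capacity=6):
  1. access Y: MISS. Cache (LRU->MRU): [Y]
  2. access T: MISS. Cache (LRU->MRU): [Y T]
  3. access K: MISS. Cache (LRU->MRU): [Y T K]
  4. access T: HIT. Cache (LRU->MRU): [Y K T]
  5. access K: HIT. Cache (LRU->MRU): [Y T K]
  6. access T: HIT. Cache (LRU->MRU): [Y K T]
  7. access N: MISS. Cache (LRU->MRU): [Y K T N]
  8. access K: HIT. Cache (LRU->MRU): [Y T N K]
  9. access W: MISS. Cache (LRU->MRU): [Y T N K W]
  10. access K: HIT. Cache (LRU->MRU): [Y T N W K]
  11. access V: MISS. Cache (LRU->MRU): [Y T N W K V]
  12. access T: HIT. Cache (LRU->MRU): [Y N W K V T]
  13. access K: HIT. Cache (LRU->MRU): [Y N W V T K]
  14. access F: MISS, evict Y. Cache (LRU->MRU): [N W V T K F]
  15. access W: HIT. Cache (LRU->MRU): [N V T K F W]
  16. access T: HIT. Cache (LRU->MRU): [N V K F W T]
  17. access K: HIT. Cache (LRU->MRU): [N V F W T K]
  18. access K: HIT. Cache (LRU->MRU): [N V F W T K]
  19. access V: HIT. Cache (LRU->MRU): [N F W T K V]
  20. access F: HIT. Cache (LRU->MRU): [N W T K V F]
  21. access W: HIT. Cache (LRU->MRU): [N T K V F W]
  22. access T: HIT. Cache (LRU->MRU): [N K V F W T]
  23. access Y: MISS, evict N. Cache (LRU->MRU): [K V F W T Y]
  24. access F: HIT. Cache (LRU->MRU): [K V W T Y F]
  25. access T: HIT. Cache (LRU->MRU): [K V W Y F T]
  26. access F: HIT. Cache (LRU->MRU): [K V W Y T F]
  27. access K: HIT. Cache (LRU->MRU): [V W Y T F K]
  28. access K: HIT. Cache (LRU->MRU): [V W Y T F K]
  29. access T: HIT. Cache (LRU->MRU): [V W Y F K T]
  30. access T: HIT. Cache (LRU->MRU): [V W Y F K T]
  31. access P: MISS, evict V. Cache (LRU->MRU): [W Y F K T P]
  32. access F: HIT. Cache (LRU->MRU): [W Y K T P F]
  33. access T: HIT. Cache (LRU->MRU): [W Y K P F T]
Total: 24 hits, 9 misses, 3 evictions

Answer: 3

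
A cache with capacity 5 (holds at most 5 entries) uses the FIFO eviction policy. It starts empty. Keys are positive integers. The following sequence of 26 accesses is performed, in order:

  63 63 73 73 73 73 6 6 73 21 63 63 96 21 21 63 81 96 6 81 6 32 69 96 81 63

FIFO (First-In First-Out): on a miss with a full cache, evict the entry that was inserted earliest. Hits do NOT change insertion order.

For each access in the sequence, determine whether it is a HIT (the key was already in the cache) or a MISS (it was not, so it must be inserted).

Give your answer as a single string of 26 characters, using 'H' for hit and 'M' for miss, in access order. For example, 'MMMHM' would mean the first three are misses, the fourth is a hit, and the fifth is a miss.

Answer: MHMHHHMHHMHHMHHHMHHHHMMHHM

Derivation:
FIFO simulation (capacity=5):
  1. access 63: MISS. Cache (old->new): [63]
  2. access 63: HIT. Cache (old->new): [63]
  3. access 73: MISS. Cache (old->new): [63 73]
  4. access 73: HIT. Cache (old->new): [63 73]
  5. access 73: HIT. Cache (old->new): [63 73]
  6. access 73: HIT. Cache (old->new): [63 73]
  7. access 6: MISS. Cache (old->new): [63 73 6]
  8. access 6: HIT. Cache (old->new): [63 73 6]
  9. access 73: HIT. Cache (old->new): [63 73 6]
  10. access 21: MISS. Cache (old->new): [63 73 6 21]
  11. access 63: HIT. Cache (old->new): [63 73 6 21]
  12. access 63: HIT. Cache (old->new): [63 73 6 21]
  13. access 96: MISS. Cache (old->new): [63 73 6 21 96]
  14. access 21: HIT. Cache (old->new): [63 73 6 21 96]
  15. access 21: HIT. Cache (old->new): [63 73 6 21 96]
  16. access 63: HIT. Cache (old->new): [63 73 6 21 96]
  17. access 81: MISS, evict 63. Cache (old->new): [73 6 21 96 81]
  18. access 96: HIT. Cache (old->new): [73 6 21 96 81]
  19. access 6: HIT. Cache (old->new): [73 6 21 96 81]
  20. access 81: HIT. Cache (old->new): [73 6 21 96 81]
  21. access 6: HIT. Cache (old->new): [73 6 21 96 81]
  22. access 32: MISS, evict 73. Cache (old->new): [6 21 96 81 32]
  23. access 69: MISS, evict 6. Cache (old->new): [21 96 81 32 69]
  24. access 96: HIT. Cache (old->new): [21 96 81 32 69]
  25. access 81: HIT. Cache (old->new): [21 96 81 32 69]
  26. access 63: MISS, evict 21. Cache (old->new): [96 81 32 69 63]
Total: 17 hits, 9 misses, 4 evictions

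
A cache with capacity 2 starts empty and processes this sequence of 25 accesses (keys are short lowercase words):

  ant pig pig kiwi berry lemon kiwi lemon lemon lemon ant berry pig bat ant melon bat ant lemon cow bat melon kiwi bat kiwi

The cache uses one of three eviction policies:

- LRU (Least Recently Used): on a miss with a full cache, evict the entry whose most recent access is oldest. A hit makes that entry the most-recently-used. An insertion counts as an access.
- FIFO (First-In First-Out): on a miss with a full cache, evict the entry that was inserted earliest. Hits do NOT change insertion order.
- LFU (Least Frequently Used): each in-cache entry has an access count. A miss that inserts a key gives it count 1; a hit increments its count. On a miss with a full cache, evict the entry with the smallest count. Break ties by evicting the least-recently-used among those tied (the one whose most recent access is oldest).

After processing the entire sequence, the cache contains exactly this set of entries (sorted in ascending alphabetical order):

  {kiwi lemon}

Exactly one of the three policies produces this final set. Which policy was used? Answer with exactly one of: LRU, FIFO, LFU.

Answer: LFU

Derivation:
Simulating under each policy and comparing final sets:
  LRU: final set = {bat kiwi} -> differs
  FIFO: final set = {bat kiwi} -> differs
  LFU: final set = {kiwi lemon} -> MATCHES target
Only LFU produces the target set.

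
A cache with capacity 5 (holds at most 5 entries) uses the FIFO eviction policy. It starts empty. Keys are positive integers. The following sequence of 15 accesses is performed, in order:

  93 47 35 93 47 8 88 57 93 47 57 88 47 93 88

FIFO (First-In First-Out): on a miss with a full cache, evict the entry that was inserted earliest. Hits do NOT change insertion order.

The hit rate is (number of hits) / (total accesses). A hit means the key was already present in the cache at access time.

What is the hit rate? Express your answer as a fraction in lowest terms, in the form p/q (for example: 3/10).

FIFO simulation (capacity=5):
  1. access 93: MISS. Cache (old->new): [93]
  2. access 47: MISS. Cache (old->new): [93 47]
  3. access 35: MISS. Cache (old->new): [93 47 35]
  4. access 93: HIT. Cache (old->new): [93 47 35]
  5. access 47: HIT. Cache (old->new): [93 47 35]
  6. access 8: MISS. Cache (old->new): [93 47 35 8]
  7. access 88: MISS. Cache (old->new): [93 47 35 8 88]
  8. access 57: MISS, evict 93. Cache (old->new): [47 35 8 88 57]
  9. access 93: MISS, evict 47. Cache (old->new): [35 8 88 57 93]
  10. access 47: MISS, evict 35. Cache (old->new): [8 88 57 93 47]
  11. access 57: HIT. Cache (old->new): [8 88 57 93 47]
  12. access 88: HIT. Cache (old->new): [8 88 57 93 47]
  13. access 47: HIT. Cache (old->new): [8 88 57 93 47]
  14. access 93: HIT. Cache (old->new): [8 88 57 93 47]
  15. access 88: HIT. Cache (old->new): [8 88 57 93 47]
Total: 7 hits, 8 misses, 3 evictions

Hit rate = 7/15

Answer: 7/15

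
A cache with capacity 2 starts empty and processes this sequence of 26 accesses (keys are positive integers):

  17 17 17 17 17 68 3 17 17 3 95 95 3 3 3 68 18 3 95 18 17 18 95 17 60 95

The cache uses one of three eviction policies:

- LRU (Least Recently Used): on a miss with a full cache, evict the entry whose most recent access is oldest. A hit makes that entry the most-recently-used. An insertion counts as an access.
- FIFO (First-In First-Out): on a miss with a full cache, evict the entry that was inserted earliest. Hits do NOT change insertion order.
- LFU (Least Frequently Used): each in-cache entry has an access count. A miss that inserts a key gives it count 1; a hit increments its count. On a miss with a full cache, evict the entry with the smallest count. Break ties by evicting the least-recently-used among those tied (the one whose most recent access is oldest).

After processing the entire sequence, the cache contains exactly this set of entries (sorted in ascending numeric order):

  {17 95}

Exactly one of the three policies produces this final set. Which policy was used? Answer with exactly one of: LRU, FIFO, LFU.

Answer: LFU

Derivation:
Simulating under each policy and comparing final sets:
  LRU: final set = {60 95} -> differs
  FIFO: final set = {60 95} -> differs
  LFU: final set = {17 95} -> MATCHES target
Only LFU produces the target set.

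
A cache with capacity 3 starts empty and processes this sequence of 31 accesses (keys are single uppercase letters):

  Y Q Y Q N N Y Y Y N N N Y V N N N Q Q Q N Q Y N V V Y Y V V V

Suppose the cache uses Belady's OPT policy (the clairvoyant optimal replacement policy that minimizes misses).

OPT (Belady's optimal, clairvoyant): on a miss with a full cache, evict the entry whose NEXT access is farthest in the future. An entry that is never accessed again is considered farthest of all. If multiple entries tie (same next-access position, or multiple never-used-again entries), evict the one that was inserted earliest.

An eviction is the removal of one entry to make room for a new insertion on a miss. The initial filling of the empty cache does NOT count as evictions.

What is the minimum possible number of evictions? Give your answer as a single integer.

Answer: 2

Derivation:
OPT (Belady) simulation (capacity=3):
  1. access Y: MISS. Cache: [Y]
  2. access Q: MISS. Cache: [Y Q]
  3. access Y: HIT. Next use of Y: step 7. Cache: [Y Q]
  4. access Q: HIT. Next use of Q: step 18. Cache: [Y Q]
  5. access N: MISS. Cache: [Y Q N]
  6. access N: HIT. Next use of N: step 10. Cache: [Y Q N]
  7. access Y: HIT. Next use of Y: step 8. Cache: [Y Q N]
  8. access Y: HIT. Next use of Y: step 9. Cache: [Y Q N]
  9. access Y: HIT. Next use of Y: step 13. Cache: [Y Q N]
  10. access N: HIT. Next use of N: step 11. Cache: [Y Q N]
  11. access N: HIT. Next use of N: step 12. Cache: [Y Q N]
  12. access N: HIT. Next use of N: step 15. Cache: [Y Q N]
  13. access Y: HIT. Next use of Y: step 23. Cache: [Y Q N]
  14. access V: MISS, evict Y (next use: step 23). Cache: [Q N V]
  15. access N: HIT. Next use of N: step 16. Cache: [Q N V]
  16. access N: HIT. Next use of N: step 17. Cache: [Q N V]
  17. access N: HIT. Next use of N: step 21. Cache: [Q N V]
  18. access Q: HIT. Next use of Q: step 19. Cache: [Q N V]
  19. access Q: HIT. Next use of Q: step 20. Cache: [Q N V]
  20. access Q: HIT. Next use of Q: step 22. Cache: [Q N V]
  21. access N: HIT. Next use of N: step 24. Cache: [Q N V]
  22. access Q: HIT. Next use of Q: never. Cache: [Q N V]
  23. access Y: MISS, evict Q (next use: never). Cache: [N V Y]
  24. access N: HIT. Next use of N: never. Cache: [N V Y]
  25. access V: HIT. Next use of V: step 26. Cache: [N V Y]
  26. access V: HIT. Next use of V: step 29. Cache: [N V Y]
  27. access Y: HIT. Next use of Y: step 28. Cache: [N V Y]
  28. access Y: HIT. Next use of Y: never. Cache: [N V Y]
  29. access V: HIT. Next use of V: step 30. Cache: [N V Y]
  30. access V: HIT. Next use of V: step 31. Cache: [N V Y]
  31. access V: HIT. Next use of V: never. Cache: [N V Y]
Total: 26 hits, 5 misses, 2 evictions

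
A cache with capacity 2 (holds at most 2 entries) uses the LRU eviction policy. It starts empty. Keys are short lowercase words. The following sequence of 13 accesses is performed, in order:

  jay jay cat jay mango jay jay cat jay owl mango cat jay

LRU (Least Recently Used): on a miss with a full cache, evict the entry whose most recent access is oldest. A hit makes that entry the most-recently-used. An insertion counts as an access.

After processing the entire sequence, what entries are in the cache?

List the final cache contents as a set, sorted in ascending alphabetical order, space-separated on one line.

LRU simulation (capacity=2):
  1. access jay: MISS. Cache (LRU->MRU): [jay]
  2. access jay: HIT. Cache (LRU->MRU): [jay]
  3. access cat: MISS. Cache (LRU->MRU): [jay cat]
  4. access jay: HIT. Cache (LRU->MRU): [cat jay]
  5. access mango: MISS, evict cat. Cache (LRU->MRU): [jay mango]
  6. access jay: HIT. Cache (LRU->MRU): [mango jay]
  7. access jay: HIT. Cache (LRU->MRU): [mango jay]
  8. access cat: MISS, evict mango. Cache (LRU->MRU): [jay cat]
  9. access jay: HIT. Cache (LRU->MRU): [cat jay]
  10. access owl: MISS, evict cat. Cache (LRU->MRU): [jay owl]
  11. access mango: MISS, evict jay. Cache (LRU->MRU): [owl mango]
  12. access cat: MISS, evict owl. Cache (LRU->MRU): [mango cat]
  13. access jay: MISS, evict mango. Cache (LRU->MRU): [cat jay]
Total: 5 hits, 8 misses, 6 evictions

Answer: cat jay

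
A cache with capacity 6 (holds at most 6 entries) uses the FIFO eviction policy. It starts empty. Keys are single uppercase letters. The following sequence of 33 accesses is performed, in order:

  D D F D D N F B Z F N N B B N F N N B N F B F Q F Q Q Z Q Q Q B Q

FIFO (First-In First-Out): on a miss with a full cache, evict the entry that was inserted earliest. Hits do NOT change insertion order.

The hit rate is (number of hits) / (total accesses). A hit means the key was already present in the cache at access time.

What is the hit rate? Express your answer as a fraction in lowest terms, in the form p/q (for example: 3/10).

FIFO simulation (capacity=6):
  1. access D: MISS. Cache (old->new): [D]
  2. access D: HIT. Cache (old->new): [D]
  3. access F: MISS. Cache (old->new): [D F]
  4. access D: HIT. Cache (old->new): [D F]
  5. access D: HIT. Cache (old->new): [D F]
  6. access N: MISS. Cache (old->new): [D F N]
  7. access F: HIT. Cache (old->new): [D F N]
  8. access B: MISS. Cache (old->new): [D F N B]
  9. access Z: MISS. Cache (old->new): [D F N B Z]
  10. access F: HIT. Cache (old->new): [D F N B Z]
  11. access N: HIT. Cache (old->new): [D F N B Z]
  12. access N: HIT. Cache (old->new): [D F N B Z]
  13. access B: HIT. Cache (old->new): [D F N B Z]
  14. access B: HIT. Cache (old->new): [D F N B Z]
  15. access N: HIT. Cache (old->new): [D F N B Z]
  16. access F: HIT. Cache (old->new): [D F N B Z]
  17. access N: HIT. Cache (old->new): [D F N B Z]
  18. access N: HIT. Cache (old->new): [D F N B Z]
  19. access B: HIT. Cache (old->new): [D F N B Z]
  20. access N: HIT. Cache (old->new): [D F N B Z]
  21. access F: HIT. Cache (old->new): [D F N B Z]
  22. access B: HIT. Cache (old->new): [D F N B Z]
  23. access F: HIT. Cache (old->new): [D F N B Z]
  24. access Q: MISS. Cache (old->new): [D F N B Z Q]
  25. access F: HIT. Cache (old->new): [D F N B Z Q]
  26. access Q: HIT. Cache (old->new): [D F N B Z Q]
  27. access Q: HIT. Cache (old->new): [D F N B Z Q]
  28. access Z: HIT. Cache (old->new): [D F N B Z Q]
  29. access Q: HIT. Cache (old->new): [D F N B Z Q]
  30. access Q: HIT. Cache (old->new): [D F N B Z Q]
  31. access Q: HIT. Cache (old->new): [D F N B Z Q]
  32. access B: HIT. Cache (old->new): [D F N B Z Q]
  33. access Q: HIT. Cache (old->new): [D F N B Z Q]
Total: 27 hits, 6 misses, 0 evictions

Hit rate = 27/33 = 9/11

Answer: 9/11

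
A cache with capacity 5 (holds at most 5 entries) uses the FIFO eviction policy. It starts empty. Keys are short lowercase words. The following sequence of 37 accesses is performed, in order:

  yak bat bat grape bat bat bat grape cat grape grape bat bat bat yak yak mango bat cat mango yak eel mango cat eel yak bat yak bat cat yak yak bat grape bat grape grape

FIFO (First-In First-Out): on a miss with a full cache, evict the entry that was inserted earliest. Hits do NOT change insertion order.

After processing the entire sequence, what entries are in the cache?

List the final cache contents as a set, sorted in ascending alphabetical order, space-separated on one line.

FIFO simulation (capacity=5):
  1. access yak: MISS. Cache (old->new): [yak]
  2. access bat: MISS. Cache (old->new): [yak bat]
  3. access bat: HIT. Cache (old->new): [yak bat]
  4. access grape: MISS. Cache (old->new): [yak bat grape]
  5. access bat: HIT. Cache (old->new): [yak bat grape]
  6. access bat: HIT. Cache (old->new): [yak bat grape]
  7. access bat: HIT. Cache (old->new): [yak bat grape]
  8. access grape: HIT. Cache (old->new): [yak bat grape]
  9. access cat: MISS. Cache (old->new): [yak bat grape cat]
  10. access grape: HIT. Cache (old->new): [yak bat grape cat]
  11. access grape: HIT. Cache (old->new): [yak bat grape cat]
  12. access bat: HIT. Cache (old->new): [yak bat grape cat]
  13. access bat: HIT. Cache (old->new): [yak bat grape cat]
  14. access bat: HIT. Cache (old->new): [yak bat grape cat]
  15. access yak: HIT. Cache (old->new): [yak bat grape cat]
  16. access yak: HIT. Cache (old->new): [yak bat grape cat]
  17. access mango: MISS. Cache (old->new): [yak bat grape cat mango]
  18. access bat: HIT. Cache (old->new): [yak bat grape cat mango]
  19. access cat: HIT. Cache (old->new): [yak bat grape cat mango]
  20. access mango: HIT. Cache (old->new): [yak bat grape cat mango]
  21. access yak: HIT. Cache (old->new): [yak bat grape cat mango]
  22. access eel: MISS, evict yak. Cache (old->new): [bat grape cat mango eel]
  23. access mango: HIT. Cache (old->new): [bat grape cat mango eel]
  24. access cat: HIT. Cache (old->new): [bat grape cat mango eel]
  25. access eel: HIT. Cache (old->new): [bat grape cat mango eel]
  26. access yak: MISS, evict bat. Cache (old->new): [grape cat mango eel yak]
  27. access bat: MISS, evict grape. Cache (old->new): [cat mango eel yak bat]
  28. access yak: HIT. Cache (old->new): [cat mango eel yak bat]
  29. access bat: HIT. Cache (old->new): [cat mango eel yak bat]
  30. access cat: HIT. Cache (old->new): [cat mango eel yak bat]
  31. access yak: HIT. Cache (old->new): [cat mango eel yak bat]
  32. access yak: HIT. Cache (old->new): [cat mango eel yak bat]
  33. access bat: HIT. Cache (old->new): [cat mango eel yak bat]
  34. access grape: MISS, evict cat. Cache (old->new): [mango eel yak bat grape]
  35. access bat: HIT. Cache (old->new): [mango eel yak bat grape]
  36. access grape: HIT. Cache (old->new): [mango eel yak bat grape]
  37. access grape: HIT. Cache (old->new): [mango eel yak bat grape]
Total: 28 hits, 9 misses, 4 evictions

Answer: bat eel grape mango yak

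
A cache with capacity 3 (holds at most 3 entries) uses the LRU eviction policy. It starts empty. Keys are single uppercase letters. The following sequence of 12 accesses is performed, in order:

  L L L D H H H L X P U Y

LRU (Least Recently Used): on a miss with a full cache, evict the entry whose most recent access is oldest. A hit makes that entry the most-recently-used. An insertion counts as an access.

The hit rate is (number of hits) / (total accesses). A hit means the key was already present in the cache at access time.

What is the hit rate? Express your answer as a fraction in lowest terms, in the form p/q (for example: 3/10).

Answer: 5/12

Derivation:
LRU simulation (capacity=3):
  1. access L: MISS. Cache (LRU->MRU): [L]
  2. access L: HIT. Cache (LRU->MRU): [L]
  3. access L: HIT. Cache (LRU->MRU): [L]
  4. access D: MISS. Cache (LRU->MRU): [L D]
  5. access H: MISS. Cache (LRU->MRU): [L D H]
  6. access H: HIT. Cache (LRU->MRU): [L D H]
  7. access H: HIT. Cache (LRU->MRU): [L D H]
  8. access L: HIT. Cache (LRU->MRU): [D H L]
  9. access X: MISS, evict D. Cache (LRU->MRU): [H L X]
  10. access P: MISS, evict H. Cache (LRU->MRU): [L X P]
  11. access U: MISS, evict L. Cache (LRU->MRU): [X P U]
  12. access Y: MISS, evict X. Cache (LRU->MRU): [P U Y]
Total: 5 hits, 7 misses, 4 evictions

Hit rate = 5/12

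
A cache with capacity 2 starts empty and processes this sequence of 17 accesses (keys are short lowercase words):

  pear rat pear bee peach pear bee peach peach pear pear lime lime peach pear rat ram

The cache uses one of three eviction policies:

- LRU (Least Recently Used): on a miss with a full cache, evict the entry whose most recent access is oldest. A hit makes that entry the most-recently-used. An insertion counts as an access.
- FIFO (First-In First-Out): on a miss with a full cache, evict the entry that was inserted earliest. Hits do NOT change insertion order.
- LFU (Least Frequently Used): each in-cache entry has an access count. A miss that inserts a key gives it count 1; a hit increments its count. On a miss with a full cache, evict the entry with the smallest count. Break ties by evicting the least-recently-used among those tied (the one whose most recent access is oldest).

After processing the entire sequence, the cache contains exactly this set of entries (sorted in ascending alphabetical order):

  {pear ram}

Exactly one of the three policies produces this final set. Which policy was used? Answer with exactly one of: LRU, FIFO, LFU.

Simulating under each policy and comparing final sets:
  LRU: final set = {ram rat} -> differs
  FIFO: final set = {ram rat} -> differs
  LFU: final set = {pear ram} -> MATCHES target
Only LFU produces the target set.

Answer: LFU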